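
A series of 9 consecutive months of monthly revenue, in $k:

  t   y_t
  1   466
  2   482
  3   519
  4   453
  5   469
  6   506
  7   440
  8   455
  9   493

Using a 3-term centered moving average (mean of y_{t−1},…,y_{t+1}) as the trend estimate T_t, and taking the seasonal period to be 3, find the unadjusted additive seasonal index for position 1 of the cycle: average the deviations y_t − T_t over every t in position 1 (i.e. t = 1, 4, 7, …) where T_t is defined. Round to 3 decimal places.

Season position 1 occurs at t = 4, 7 (where T_t is defined).
t=4: T_4 = 480.33333; y_4 − T_4 = 453 − 480.33333 = -27.33333
t=7: T_7 = 467.00000; y_7 − T_7 = 440 − 467.00000 = -27.00000
Mean deviation: (-27.33333 + -27.00000) / 2 = -27.167

-27.167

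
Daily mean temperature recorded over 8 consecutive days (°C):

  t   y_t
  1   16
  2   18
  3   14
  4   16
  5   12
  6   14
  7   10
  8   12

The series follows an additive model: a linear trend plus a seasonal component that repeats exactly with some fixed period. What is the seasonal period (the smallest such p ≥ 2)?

2

First differences y_{t+1} − y_t: 2, -4, 2, -4, 2, -4, …
The difference pattern repeats every 2 terms and not for any smaller step, so p = 2.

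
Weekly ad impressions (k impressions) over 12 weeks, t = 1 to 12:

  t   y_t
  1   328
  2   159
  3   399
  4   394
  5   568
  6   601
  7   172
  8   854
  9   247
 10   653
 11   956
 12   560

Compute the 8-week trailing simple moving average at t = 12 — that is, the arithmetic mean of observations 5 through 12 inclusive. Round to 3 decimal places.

Sum of periods 5–12: 568 + 601 + 172 + 854 + 247 + 653 + 956 + 560 = 4611
Divide by 8: 4611 / 8 = 576.375

576.375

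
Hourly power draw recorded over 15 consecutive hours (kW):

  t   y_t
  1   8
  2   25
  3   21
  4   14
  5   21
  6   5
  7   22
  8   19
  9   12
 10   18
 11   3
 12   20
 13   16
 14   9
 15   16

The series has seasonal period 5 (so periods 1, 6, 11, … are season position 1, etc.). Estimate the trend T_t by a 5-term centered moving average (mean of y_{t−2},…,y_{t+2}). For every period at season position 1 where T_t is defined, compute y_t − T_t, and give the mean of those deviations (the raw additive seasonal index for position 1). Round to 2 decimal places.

-11.00

Season position 1 occurs at t = 6, 11 (where T_t is defined).
t=6: T_6 = 16.2000; y_6 − T_6 = 5 − 16.2000 = -11.2000
t=11: T_11 = 13.8000; y_11 − T_11 = 3 − 13.8000 = -10.8000
Mean deviation: (-11.2000 + -10.8000) / 2 = -11.00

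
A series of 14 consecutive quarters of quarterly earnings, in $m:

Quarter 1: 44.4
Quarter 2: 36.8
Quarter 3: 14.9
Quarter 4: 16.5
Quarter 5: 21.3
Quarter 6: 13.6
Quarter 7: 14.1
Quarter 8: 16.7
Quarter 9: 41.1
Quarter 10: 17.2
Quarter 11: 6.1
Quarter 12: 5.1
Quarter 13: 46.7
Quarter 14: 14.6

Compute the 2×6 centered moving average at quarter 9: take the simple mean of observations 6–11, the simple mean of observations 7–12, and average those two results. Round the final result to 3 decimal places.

Sum over 6–11: 13.6 + 14.1 + 16.7 + 41.1 + 17.2 + 6.1 = 108.8
Sum over 7–12: 14.1 + 16.7 + 41.1 + 17.2 + 6.1 + 5.1 = 100.3
CMA at t=9 = (108.8 + 100.3) / (2·6) = 209.1 / 12 = 17.425

17.425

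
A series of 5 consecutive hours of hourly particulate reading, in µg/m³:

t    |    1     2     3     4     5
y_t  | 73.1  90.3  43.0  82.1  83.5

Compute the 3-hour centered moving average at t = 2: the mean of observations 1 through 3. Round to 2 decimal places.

Sum of periods 1–3: 73.1 + 90.3 + 43.0 = 206.4
Divide by 3: 206.4 / 3 = 68.80

68.80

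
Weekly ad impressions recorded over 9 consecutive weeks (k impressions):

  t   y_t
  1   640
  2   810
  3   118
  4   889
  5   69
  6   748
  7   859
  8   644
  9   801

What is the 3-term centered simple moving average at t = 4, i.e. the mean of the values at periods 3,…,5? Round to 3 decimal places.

Sum of periods 3–5: 118 + 889 + 69 = 1076
Divide by 3: 1076 / 3 = 358.667

358.667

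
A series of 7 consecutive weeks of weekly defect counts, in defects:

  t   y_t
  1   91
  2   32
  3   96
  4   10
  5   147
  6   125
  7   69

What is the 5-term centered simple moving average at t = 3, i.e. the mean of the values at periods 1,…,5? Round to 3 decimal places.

75.200

Sum of periods 1–5: 91 + 32 + 96 + 10 + 147 = 376
Divide by 5: 376 / 5 = 75.200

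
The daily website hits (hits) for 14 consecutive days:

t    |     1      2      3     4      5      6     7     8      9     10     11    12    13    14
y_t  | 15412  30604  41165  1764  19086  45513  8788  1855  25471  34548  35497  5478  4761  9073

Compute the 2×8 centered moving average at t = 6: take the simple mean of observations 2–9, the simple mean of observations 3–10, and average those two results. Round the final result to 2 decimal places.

Sum over 2–9: 30604 + 41165 + 1764 + 19086 + 45513 + 8788 + 1855 + 25471 = 174246
Sum over 3–10: 41165 + 1764 + 19086 + 45513 + 8788 + 1855 + 25471 + 34548 = 178190
CMA at t=6 = (174246 + 178190) / (2·8) = 352436 / 16 = 22027.25

22027.25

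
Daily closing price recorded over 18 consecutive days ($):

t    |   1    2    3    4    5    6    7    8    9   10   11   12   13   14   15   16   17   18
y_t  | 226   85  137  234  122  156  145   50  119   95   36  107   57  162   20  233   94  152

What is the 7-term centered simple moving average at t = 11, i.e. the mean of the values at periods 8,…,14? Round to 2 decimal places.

89.43

Sum of periods 8–14: 50 + 119 + 95 + 36 + 107 + 57 + 162 = 626
Divide by 7: 626 / 7 = 89.43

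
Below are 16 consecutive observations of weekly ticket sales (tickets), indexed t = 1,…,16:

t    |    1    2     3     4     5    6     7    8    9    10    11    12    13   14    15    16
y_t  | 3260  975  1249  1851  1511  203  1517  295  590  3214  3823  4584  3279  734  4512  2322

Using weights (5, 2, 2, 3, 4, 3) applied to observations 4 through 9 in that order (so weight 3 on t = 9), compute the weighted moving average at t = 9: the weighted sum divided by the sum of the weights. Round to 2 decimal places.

1062.32

Weighted sum: 5·1851 + 2·1511 + 2·203 + 3·1517 + 4·295 + 3·590 = 9255 + 3022 + 406 + 4551 + 1180 + 1770 = 20184
Weight total: 5 + 2 + 2 + 3 + 4 + 3 = 19
WMA = 20184 / 19 = 1062.32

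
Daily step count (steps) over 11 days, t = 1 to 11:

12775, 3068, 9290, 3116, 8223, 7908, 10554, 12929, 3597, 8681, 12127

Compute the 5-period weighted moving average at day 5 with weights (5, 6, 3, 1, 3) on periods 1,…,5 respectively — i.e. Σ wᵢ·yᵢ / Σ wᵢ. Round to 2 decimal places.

Weighted sum: 5·12775 + 6·3068 + 3·9290 + 1·3116 + 3·8223 = 63875 + 18408 + 27870 + 3116 + 24669 = 137938
Weight total: 5 + 6 + 3 + 1 + 3 = 18
WMA = 137938 / 18 = 7663.22

7663.22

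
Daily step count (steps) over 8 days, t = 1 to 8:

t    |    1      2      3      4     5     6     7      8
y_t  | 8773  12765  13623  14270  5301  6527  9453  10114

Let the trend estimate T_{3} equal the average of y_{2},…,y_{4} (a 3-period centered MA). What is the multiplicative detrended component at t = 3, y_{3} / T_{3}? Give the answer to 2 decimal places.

Trend T_3 = (12765 + 13623 + 14270) / 3 = 40658/3 = 13552.6667
Ratio to trend: 13623 / 13552.6667 = 1.01

1.01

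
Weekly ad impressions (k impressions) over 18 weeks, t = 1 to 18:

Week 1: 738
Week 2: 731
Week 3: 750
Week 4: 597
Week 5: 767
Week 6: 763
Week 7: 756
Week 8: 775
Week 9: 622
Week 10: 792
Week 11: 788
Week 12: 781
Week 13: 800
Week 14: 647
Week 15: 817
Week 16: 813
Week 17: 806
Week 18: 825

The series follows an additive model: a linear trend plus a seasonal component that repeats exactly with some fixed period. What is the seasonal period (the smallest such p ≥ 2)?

First differences y_{t+1} − y_t: -7, 19, -153, 170, -4, -7, 19, -153, 170, -4, -7, 19, …
The difference pattern repeats every 5 terms and not for any smaller step, so p = 5.

5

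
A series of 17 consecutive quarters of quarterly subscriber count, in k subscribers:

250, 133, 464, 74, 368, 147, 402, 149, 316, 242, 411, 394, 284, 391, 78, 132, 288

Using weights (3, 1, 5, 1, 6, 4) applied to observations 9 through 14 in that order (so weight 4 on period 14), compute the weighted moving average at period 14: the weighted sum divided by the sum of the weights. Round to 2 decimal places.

345.35

Weighted sum: 3·316 + 1·242 + 5·411 + 1·394 + 6·284 + 4·391 = 948 + 242 + 2055 + 394 + 1704 + 1564 = 6907
Weight total: 3 + 1 + 5 + 1 + 6 + 4 = 20
WMA = 6907 / 20 = 345.35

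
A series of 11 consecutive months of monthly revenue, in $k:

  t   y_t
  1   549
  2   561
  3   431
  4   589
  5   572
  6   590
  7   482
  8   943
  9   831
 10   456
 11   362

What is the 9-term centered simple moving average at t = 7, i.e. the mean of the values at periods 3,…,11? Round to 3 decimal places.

584.000

Sum of periods 3–11: 431 + 589 + 572 + 590 + 482 + 943 + 831 + 456 + 362 = 5256
Divide by 9: 5256 / 9 = 584.000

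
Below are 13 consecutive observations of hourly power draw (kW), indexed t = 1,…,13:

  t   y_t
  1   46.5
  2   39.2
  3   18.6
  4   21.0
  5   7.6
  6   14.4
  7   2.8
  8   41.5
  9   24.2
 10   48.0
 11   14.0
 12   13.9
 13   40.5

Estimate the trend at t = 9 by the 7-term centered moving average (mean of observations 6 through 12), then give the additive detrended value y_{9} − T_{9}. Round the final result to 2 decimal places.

Trend T_9 = (14.4 + 2.8 + 41.5 + 24.2 + 48.0 + 14.0 + 13.9) / 7 = 158.8/7 = 22.6857
Detrended value: 24.2 − 22.6857 = 1.51

1.51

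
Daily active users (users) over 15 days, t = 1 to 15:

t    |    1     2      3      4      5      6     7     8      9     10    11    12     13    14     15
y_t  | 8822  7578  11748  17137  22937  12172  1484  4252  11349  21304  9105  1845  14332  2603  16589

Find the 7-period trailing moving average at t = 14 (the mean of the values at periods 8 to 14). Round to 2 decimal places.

Sum of periods 8–14: 4252 + 11349 + 21304 + 9105 + 1845 + 14332 + 2603 = 64790
Divide by 7: 64790 / 7 = 9255.71

9255.71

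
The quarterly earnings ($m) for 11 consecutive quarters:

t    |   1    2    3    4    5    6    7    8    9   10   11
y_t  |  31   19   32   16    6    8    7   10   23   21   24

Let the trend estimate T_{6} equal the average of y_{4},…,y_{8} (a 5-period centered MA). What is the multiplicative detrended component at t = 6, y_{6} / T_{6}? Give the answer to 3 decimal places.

0.851

Trend T_6 = (16 + 6 + 8 + 7 + 10) / 5 = 47/5 = 9.40000
Ratio to trend: 8 / 9.40000 = 0.851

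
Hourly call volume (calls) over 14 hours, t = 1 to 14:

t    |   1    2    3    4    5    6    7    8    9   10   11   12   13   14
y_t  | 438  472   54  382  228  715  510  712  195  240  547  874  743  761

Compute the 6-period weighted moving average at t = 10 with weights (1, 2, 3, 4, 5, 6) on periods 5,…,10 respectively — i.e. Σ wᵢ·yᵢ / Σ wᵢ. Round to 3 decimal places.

Weighted sum: 1·228 + 2·715 + 3·510 + 4·712 + 5·195 + 6·240 = 228 + 1430 + 1530 + 2848 + 975 + 1440 = 8451
Weight total: 1 + 2 + 3 + 4 + 5 + 6 = 21
WMA = 8451 / 21 = 402.429

402.429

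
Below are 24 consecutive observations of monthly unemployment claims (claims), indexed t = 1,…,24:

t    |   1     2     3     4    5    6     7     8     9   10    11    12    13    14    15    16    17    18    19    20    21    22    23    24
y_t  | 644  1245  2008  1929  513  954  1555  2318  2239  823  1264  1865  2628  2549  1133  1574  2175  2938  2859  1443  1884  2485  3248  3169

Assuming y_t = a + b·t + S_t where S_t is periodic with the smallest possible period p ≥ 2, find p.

5

First differences y_{t+1} − y_t: 601, 763, -79, -1416, 441, 601, 763, -79, -1416, 441, 601, 763, …
The difference pattern repeats every 5 terms and not for any smaller step, so p = 5.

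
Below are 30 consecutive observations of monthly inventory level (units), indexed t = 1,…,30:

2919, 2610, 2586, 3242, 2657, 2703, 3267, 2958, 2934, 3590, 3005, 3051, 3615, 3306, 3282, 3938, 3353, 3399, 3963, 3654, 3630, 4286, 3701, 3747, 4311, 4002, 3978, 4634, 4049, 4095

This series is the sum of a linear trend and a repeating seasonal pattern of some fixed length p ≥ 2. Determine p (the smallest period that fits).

First differences y_{t+1} − y_t: -309, -24, 656, -585, 46, 564, -309, -24, 656, -585, 46, 564, -309, -24, …
The difference pattern repeats every 6 terms and not for any smaller step, so p = 6.

6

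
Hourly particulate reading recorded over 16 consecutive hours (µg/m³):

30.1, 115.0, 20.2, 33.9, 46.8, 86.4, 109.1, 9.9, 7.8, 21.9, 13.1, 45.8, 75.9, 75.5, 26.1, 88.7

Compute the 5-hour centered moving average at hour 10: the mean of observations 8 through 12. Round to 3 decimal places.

19.700

Sum of periods 8–12: 9.9 + 7.8 + 21.9 + 13.1 + 45.8 = 98.5
Divide by 5: 98.5 / 5 = 19.700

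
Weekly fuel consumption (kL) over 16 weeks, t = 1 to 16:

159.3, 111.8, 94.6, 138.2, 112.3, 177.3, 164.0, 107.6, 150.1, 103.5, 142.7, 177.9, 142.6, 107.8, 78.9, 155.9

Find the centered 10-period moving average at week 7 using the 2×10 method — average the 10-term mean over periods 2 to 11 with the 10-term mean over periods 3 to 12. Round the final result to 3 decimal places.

Sum over 2–11: 111.8 + 94.6 + 138.2 + 112.3 + 177.3 + 164.0 + 107.6 + 150.1 + 103.5 + 142.7 = 1302.1
Sum over 3–12: 94.6 + 138.2 + 112.3 + 177.3 + 164.0 + 107.6 + 150.1 + 103.5 + 142.7 + 177.9 = 1368.2
CMA at t=7 = (1302.1 + 1368.2) / (2·10) = 2670.3 / 20 = 133.515

133.515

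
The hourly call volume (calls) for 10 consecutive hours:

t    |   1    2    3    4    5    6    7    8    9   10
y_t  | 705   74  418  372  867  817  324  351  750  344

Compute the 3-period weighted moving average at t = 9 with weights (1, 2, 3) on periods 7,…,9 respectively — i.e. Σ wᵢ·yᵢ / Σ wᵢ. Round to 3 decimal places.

Weighted sum: 1·324 + 2·351 + 3·750 = 324 + 702 + 2250 = 3276
Weight total: 1 + 2 + 3 = 6
WMA = 3276 / 6 = 546.000

546.000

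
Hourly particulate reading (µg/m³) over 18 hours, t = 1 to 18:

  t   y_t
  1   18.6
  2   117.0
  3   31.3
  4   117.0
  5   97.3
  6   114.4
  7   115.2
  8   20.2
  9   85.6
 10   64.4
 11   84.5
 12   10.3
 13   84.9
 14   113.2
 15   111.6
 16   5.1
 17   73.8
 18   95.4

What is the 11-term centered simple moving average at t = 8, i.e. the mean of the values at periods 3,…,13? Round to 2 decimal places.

Sum of periods 3–13: 31.3 + 117.0 + 97.3 + 114.4 + 115.2 + 20.2 + 85.6 + 64.4 + 84.5 + 10.3 + 84.9 = 825.1
Divide by 11: 825.1 / 11 = 75.01

75.01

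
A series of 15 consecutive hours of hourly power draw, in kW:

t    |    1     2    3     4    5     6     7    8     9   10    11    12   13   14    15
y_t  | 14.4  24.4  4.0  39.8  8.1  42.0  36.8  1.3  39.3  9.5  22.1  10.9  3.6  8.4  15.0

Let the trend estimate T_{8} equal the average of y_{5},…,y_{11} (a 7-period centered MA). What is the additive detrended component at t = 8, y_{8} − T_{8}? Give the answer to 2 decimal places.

Trend T_8 = (8.1 + 42.0 + 36.8 + 1.3 + 39.3 + 9.5 + 22.1) / 7 = 159.1/7 = 22.7286
Detrended value: 1.3 − 22.7286 = -21.43

-21.43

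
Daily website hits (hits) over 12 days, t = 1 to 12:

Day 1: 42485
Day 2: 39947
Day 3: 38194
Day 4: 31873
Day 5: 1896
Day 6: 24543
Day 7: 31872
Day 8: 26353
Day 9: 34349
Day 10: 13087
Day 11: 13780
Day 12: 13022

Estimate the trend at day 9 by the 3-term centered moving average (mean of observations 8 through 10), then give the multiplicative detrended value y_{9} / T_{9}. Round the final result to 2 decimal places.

Trend T_9 = (26353 + 34349 + 13087) / 3 = 73789/3 = 24596.3333
Ratio to trend: 34349 / 24596.3333 = 1.40

1.40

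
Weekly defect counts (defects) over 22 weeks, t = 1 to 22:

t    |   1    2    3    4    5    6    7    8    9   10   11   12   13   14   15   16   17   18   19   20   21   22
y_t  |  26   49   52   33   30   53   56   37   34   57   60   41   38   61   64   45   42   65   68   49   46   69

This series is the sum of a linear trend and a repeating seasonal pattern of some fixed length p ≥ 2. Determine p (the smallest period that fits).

4

First differences y_{t+1} − y_t: 23, 3, -19, -3, 23, 3, -19, -3, 23, 3, …
The difference pattern repeats every 4 terms and not for any smaller step, so p = 4.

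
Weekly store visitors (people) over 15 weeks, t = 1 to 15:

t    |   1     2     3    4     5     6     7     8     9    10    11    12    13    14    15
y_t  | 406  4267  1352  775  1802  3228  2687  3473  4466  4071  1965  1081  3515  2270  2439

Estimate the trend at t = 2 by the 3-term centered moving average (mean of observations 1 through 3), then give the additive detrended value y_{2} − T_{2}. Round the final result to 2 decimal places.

2258.67

Trend T_2 = (406 + 4267 + 1352) / 3 = 6025/3 = 2008.3333
Detrended value: 4267 − 2008.3333 = 2258.67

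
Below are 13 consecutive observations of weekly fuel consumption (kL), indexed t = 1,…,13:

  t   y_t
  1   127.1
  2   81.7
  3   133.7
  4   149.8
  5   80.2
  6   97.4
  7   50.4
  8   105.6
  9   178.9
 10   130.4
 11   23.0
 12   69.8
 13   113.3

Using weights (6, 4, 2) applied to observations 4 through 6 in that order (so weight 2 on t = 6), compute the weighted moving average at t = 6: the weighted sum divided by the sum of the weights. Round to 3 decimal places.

117.867

Weighted sum: 6·149.8 + 4·80.2 + 2·97.4 = 898.8 + 320.8 + 194.8 = 1414.4
Weight total: 6 + 4 + 2 = 12
WMA = 1414.4 / 12 = 117.867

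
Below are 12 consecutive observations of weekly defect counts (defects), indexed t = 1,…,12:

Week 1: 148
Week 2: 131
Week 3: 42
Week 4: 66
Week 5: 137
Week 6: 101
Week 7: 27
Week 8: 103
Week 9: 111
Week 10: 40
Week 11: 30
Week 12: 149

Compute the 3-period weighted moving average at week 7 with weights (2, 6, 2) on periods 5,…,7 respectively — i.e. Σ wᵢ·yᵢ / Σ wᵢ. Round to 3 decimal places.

Weighted sum: 2·137 + 6·101 + 2·27 = 274 + 606 + 54 = 934
Weight total: 2 + 6 + 2 = 10
WMA = 934 / 10 = 93.400

93.400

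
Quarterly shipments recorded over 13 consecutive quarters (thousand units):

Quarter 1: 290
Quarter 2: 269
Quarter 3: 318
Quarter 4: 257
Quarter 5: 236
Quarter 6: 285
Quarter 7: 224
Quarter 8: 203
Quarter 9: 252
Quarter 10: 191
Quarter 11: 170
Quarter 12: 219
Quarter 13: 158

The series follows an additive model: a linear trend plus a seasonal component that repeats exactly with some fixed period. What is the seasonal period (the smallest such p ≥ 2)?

3

First differences y_{t+1} − y_t: -21, 49, -61, -21, 49, -61, -21, 49, …
The difference pattern repeats every 3 terms and not for any smaller step, so p = 3.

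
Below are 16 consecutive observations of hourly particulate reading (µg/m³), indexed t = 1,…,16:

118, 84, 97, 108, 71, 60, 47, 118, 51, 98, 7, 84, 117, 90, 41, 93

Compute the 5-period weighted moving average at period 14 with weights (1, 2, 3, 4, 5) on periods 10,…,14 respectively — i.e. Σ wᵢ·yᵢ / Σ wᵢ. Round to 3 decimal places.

Weighted sum: 1·98 + 2·7 + 3·84 + 4·117 + 5·90 = 98 + 14 + 252 + 468 + 450 = 1282
Weight total: 1 + 2 + 3 + 4 + 5 = 15
WMA = 1282 / 15 = 85.467

85.467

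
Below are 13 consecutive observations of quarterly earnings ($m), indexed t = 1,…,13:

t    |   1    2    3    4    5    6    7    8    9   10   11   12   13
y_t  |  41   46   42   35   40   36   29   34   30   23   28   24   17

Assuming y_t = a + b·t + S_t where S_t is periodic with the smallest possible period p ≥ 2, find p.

3

First differences y_{t+1} − y_t: 5, -4, -7, 5, -4, -7, 5, -4, …
The difference pattern repeats every 3 terms and not for any smaller step, so p = 3.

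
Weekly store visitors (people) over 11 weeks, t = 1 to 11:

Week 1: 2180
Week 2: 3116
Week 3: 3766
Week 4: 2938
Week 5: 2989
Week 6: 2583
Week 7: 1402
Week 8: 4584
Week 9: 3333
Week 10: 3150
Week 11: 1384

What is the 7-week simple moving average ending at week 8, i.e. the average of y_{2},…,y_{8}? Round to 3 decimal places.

3054.000

Sum of periods 2–8: 3116 + 3766 + 2938 + 2989 + 2583 + 1402 + 4584 = 21378
Divide by 7: 21378 / 7 = 3054.000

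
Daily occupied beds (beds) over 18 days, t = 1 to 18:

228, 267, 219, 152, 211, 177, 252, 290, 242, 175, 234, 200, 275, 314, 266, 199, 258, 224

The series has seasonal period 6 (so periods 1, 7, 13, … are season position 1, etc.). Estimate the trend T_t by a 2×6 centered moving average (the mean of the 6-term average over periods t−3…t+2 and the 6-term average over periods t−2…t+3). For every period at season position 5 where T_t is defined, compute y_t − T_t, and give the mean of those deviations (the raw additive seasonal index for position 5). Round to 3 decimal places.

-3.958

Season position 5 occurs at t = 5, 11 (where T_t is defined).
t=5: T_5 = 214.91667; y_5 − T_5 = 211 − 214.91667 = -3.91667
t=11: T_11 = 238.00000; y_11 − T_11 = 234 − 238.00000 = -4.00000
Mean deviation: (-3.91667 + -4.00000) / 2 = -3.958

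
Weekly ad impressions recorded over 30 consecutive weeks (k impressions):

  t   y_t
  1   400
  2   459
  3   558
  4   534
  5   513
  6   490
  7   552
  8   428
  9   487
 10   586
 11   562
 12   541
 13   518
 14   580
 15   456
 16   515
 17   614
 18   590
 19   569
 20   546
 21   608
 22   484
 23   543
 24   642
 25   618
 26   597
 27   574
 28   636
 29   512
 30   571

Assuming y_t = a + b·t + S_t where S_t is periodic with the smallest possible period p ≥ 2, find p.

7

First differences y_{t+1} − y_t: 59, 99, -24, -21, -23, 62, -124, 59, 99, -24, -21, -23, 62, -124, 59, 99, …
The difference pattern repeats every 7 terms and not for any smaller step, so p = 7.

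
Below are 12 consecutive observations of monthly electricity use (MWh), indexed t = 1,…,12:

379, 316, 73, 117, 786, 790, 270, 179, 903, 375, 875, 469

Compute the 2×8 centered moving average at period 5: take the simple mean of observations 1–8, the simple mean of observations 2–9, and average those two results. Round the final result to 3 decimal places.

396.500

Sum over 1–8: 379 + 316 + 73 + 117 + 786 + 790 + 270 + 179 = 2910
Sum over 2–9: 316 + 73 + 117 + 786 + 790 + 270 + 179 + 903 = 3434
CMA at t=5 = (2910 + 3434) / (2·8) = 6344 / 16 = 396.500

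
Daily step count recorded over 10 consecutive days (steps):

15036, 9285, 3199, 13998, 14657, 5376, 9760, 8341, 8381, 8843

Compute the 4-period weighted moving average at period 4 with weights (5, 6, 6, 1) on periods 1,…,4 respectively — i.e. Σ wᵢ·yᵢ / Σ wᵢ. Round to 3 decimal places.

Weighted sum: 5·15036 + 6·9285 + 6·3199 + 1·13998 = 75180 + 55710 + 19194 + 13998 = 164082
Weight total: 5 + 6 + 6 + 1 = 18
WMA = 164082 / 18 = 9115.667

9115.667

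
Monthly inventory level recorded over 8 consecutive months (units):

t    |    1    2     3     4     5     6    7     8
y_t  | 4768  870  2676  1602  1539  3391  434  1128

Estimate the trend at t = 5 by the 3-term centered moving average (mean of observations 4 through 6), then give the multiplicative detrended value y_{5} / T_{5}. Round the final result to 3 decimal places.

Trend T_5 = (1602 + 1539 + 3391) / 3 = 6532/3 = 2177.33333
Ratio to trend: 1539 / 2177.33333 = 0.707

0.707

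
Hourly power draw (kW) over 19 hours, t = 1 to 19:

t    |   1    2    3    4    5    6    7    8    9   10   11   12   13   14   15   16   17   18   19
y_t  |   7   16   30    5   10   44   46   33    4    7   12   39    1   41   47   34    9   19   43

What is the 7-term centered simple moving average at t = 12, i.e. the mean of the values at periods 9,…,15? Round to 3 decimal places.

Sum of periods 9–15: 4 + 7 + 12 + 39 + 1 + 41 + 47 = 151
Divide by 7: 151 / 7 = 21.571

21.571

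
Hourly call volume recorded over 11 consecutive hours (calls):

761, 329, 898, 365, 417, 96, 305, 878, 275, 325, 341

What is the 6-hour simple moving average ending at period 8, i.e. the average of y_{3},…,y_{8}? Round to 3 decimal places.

493.167

Sum of periods 3–8: 898 + 365 + 417 + 96 + 305 + 878 = 2959
Divide by 6: 2959 / 6 = 493.167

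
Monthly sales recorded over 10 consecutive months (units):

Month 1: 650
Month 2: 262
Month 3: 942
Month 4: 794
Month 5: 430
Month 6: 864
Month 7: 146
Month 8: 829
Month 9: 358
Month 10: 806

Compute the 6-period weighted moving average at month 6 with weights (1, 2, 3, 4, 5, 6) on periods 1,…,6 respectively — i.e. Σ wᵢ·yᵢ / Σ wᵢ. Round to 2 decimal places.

Weighted sum: 1·650 + 2·262 + 3·942 + 4·794 + 5·430 + 6·864 = 650 + 524 + 2826 + 3176 + 2150 + 5184 = 14510
Weight total: 1 + 2 + 3 + 4 + 5 + 6 = 21
WMA = 14510 / 21 = 690.95

690.95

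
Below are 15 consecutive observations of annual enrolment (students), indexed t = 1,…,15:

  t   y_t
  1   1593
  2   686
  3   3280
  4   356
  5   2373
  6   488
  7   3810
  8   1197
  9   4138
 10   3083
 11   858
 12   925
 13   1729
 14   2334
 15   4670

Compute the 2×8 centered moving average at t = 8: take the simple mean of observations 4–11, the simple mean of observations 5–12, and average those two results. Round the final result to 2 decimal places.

2073.44

Sum over 4–11: 356 + 2373 + 488 + 3810 + 1197 + 4138 + 3083 + 858 = 16303
Sum over 5–12: 2373 + 488 + 3810 + 1197 + 4138 + 3083 + 858 + 925 = 16872
CMA at t=8 = (16303 + 16872) / (2·8) = 33175 / 16 = 2073.44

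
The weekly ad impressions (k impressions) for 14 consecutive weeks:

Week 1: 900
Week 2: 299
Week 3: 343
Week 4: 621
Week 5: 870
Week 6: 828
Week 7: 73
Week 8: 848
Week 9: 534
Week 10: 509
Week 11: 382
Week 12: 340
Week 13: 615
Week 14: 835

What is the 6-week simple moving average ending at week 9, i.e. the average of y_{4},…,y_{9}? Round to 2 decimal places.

Sum of periods 4–9: 621 + 870 + 828 + 73 + 848 + 534 = 3774
Divide by 6: 3774 / 6 = 629.00

629.00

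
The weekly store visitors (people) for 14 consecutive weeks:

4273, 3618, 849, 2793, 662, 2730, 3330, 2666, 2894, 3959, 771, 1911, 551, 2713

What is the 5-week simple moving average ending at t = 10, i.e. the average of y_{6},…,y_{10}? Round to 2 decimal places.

3115.80

Sum of periods 6–10: 2730 + 3330 + 2666 + 2894 + 3959 = 15579
Divide by 5: 15579 / 5 = 3115.80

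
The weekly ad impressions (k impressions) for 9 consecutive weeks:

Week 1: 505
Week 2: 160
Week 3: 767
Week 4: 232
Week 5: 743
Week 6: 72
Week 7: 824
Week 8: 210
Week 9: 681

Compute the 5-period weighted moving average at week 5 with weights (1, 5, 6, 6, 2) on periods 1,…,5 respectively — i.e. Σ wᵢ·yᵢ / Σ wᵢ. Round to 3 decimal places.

Weighted sum: 1·505 + 5·160 + 6·767 + 6·232 + 2·743 = 505 + 800 + 4602 + 1392 + 1486 = 8785
Weight total: 1 + 5 + 6 + 6 + 2 = 20
WMA = 8785 / 20 = 439.250

439.250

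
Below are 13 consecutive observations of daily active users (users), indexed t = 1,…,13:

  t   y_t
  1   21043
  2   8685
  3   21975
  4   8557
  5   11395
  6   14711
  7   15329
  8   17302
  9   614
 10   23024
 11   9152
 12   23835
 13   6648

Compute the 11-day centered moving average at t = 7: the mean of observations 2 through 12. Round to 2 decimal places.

Sum of periods 2–12: 8685 + 21975 + 8557 + 11395 + 14711 + 15329 + 17302 + 614 + 23024 + 9152 + 23835 = 154579
Divide by 11: 154579 / 11 = 14052.64

14052.64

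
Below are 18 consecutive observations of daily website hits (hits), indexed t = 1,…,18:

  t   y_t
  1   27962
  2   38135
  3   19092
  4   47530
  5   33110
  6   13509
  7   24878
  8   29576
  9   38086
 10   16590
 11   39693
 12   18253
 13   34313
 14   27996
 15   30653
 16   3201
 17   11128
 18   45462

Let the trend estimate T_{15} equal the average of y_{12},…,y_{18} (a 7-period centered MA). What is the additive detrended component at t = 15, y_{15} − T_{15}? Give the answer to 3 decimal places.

6223.571

Trend T_15 = (18253 + 34313 + 27996 + 30653 + 3201 + 11128 + 45462) / 7 = 171006/7 = 24429.42857
Detrended value: 30653 − 24429.42857 = 6223.571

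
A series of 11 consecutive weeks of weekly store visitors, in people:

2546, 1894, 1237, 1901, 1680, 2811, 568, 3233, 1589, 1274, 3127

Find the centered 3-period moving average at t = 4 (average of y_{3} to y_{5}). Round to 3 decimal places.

Sum of periods 3–5: 1237 + 1901 + 1680 = 4818
Divide by 3: 4818 / 3 = 1606.000

1606.000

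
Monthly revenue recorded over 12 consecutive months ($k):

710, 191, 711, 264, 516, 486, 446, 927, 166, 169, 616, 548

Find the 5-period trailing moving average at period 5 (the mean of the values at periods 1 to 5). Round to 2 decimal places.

Sum of periods 1–5: 710 + 191 + 711 + 264 + 516 = 2392
Divide by 5: 2392 / 5 = 478.40

478.40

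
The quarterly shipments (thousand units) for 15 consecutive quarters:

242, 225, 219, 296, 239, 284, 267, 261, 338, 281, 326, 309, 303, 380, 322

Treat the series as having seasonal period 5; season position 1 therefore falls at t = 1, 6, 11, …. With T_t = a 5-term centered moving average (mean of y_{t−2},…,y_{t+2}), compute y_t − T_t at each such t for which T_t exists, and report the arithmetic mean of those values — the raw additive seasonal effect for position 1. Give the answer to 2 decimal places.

Season position 1 occurs at t = 6, 11 (where T_t is defined).
t=6: T_6 = 269.4000; y_6 − T_6 = 284 − 269.4000 = 14.6000
t=11: T_11 = 311.4000; y_11 − T_11 = 326 − 311.4000 = 14.6000
Mean deviation: (14.6000 + 14.6000) / 2 = 14.60

14.60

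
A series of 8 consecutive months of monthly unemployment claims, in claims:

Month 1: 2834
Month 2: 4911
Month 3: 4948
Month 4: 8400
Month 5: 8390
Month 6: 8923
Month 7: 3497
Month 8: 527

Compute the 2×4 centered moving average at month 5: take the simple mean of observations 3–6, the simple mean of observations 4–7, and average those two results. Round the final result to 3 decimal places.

7483.875

Sum over 3–6: 4948 + 8400 + 8390 + 8923 = 30661
Sum over 4–7: 8400 + 8390 + 8923 + 3497 = 29210
CMA at t=5 = (30661 + 29210) / (2·4) = 59871 / 8 = 7483.875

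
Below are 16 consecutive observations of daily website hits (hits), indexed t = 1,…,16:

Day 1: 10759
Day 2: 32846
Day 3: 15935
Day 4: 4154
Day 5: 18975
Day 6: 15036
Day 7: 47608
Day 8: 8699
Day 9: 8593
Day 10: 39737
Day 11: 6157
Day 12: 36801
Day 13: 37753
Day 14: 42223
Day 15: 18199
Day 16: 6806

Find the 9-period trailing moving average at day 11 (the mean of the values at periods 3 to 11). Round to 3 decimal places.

Sum of periods 3–11: 15935 + 4154 + 18975 + 15036 + 47608 + 8699 + 8593 + 39737 + 6157 = 164894
Divide by 9: 164894 / 9 = 18321.556

18321.556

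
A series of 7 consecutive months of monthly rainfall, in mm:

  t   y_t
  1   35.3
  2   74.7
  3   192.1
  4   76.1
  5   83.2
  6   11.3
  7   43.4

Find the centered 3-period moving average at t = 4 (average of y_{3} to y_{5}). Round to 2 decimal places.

Sum of periods 3–5: 192.1 + 76.1 + 83.2 = 351.4
Divide by 3: 351.4 / 3 = 117.13

117.13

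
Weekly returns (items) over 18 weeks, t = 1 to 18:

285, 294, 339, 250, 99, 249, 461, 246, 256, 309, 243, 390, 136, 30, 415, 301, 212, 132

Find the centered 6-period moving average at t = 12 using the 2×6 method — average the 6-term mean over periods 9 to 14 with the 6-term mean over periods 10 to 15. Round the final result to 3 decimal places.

240.583

Sum over 9–14: 256 + 309 + 243 + 390 + 136 + 30 = 1364
Sum over 10–15: 309 + 243 + 390 + 136 + 30 + 415 = 1523
CMA at t=12 = (1364 + 1523) / (2·6) = 2887 / 12 = 240.583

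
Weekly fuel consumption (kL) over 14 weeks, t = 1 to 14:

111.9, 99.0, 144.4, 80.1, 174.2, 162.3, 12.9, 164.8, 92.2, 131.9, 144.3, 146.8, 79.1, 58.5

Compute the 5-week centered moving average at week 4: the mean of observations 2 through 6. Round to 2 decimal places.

Sum of periods 2–6: 99.0 + 144.4 + 80.1 + 174.2 + 162.3 = 660.0
Divide by 5: 660.0 / 5 = 132.00

132.00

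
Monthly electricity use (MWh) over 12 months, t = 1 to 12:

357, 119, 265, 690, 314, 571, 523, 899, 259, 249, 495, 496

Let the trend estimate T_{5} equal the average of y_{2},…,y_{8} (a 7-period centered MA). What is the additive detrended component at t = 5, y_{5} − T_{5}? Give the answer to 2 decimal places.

Trend T_5 = (119 + 265 + 690 + 314 + 571 + 523 + 899) / 7 = 3381/7 = 483.0000
Detrended value: 314 − 483.0000 = -169.00

-169.00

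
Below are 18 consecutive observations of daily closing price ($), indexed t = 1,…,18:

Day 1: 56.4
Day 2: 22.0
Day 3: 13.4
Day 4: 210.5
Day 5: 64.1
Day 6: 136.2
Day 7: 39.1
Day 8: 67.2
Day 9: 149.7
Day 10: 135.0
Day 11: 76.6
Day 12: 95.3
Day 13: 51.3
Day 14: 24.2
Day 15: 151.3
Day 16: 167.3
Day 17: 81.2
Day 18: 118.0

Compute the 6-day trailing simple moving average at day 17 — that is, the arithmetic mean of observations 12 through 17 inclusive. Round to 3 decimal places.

Sum of periods 12–17: 95.3 + 51.3 + 24.2 + 151.3 + 167.3 + 81.2 = 570.6
Divide by 6: 570.6 / 6 = 95.100

95.100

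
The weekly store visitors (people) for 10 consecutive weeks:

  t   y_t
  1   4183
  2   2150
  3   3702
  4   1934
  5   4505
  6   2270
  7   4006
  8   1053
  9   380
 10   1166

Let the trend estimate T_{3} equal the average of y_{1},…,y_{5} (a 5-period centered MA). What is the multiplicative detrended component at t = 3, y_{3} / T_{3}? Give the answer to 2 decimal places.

Trend T_3 = (4183 + 2150 + 3702 + 1934 + 4505) / 5 = 16474/5 = 3294.8000
Ratio to trend: 3702 / 3294.8000 = 1.12

1.12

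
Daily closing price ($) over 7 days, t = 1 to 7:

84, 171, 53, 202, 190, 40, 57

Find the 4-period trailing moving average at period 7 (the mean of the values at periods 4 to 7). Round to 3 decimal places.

122.250

Sum of periods 4–7: 202 + 190 + 40 + 57 = 489
Divide by 4: 489 / 4 = 122.250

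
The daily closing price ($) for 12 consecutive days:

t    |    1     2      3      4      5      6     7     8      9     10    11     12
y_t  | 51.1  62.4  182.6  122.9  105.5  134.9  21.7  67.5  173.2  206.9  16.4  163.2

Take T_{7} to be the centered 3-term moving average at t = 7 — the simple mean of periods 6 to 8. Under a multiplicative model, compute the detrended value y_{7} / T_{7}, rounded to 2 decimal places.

Trend T_7 = (134.9 + 21.7 + 67.5) / 3 = 224.1/3 = 74.7000
Ratio to trend: 21.7 / 74.7000 = 0.29

0.29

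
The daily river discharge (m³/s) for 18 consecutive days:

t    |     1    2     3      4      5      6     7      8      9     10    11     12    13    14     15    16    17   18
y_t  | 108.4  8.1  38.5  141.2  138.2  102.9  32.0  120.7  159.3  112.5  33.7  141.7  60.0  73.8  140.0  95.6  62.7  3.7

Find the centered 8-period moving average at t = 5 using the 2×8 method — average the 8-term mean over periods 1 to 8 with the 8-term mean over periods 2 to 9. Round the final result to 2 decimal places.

Sum over 1–8: 108.4 + 8.1 + 38.5 + 141.2 + 138.2 + 102.9 + 32.0 + 120.7 = 690.0
Sum over 2–9: 8.1 + 38.5 + 141.2 + 138.2 + 102.9 + 32.0 + 120.7 + 159.3 = 740.9
CMA at t=5 = (690.0 + 740.9) / (2·8) = 1430.9 / 16 = 89.43

89.43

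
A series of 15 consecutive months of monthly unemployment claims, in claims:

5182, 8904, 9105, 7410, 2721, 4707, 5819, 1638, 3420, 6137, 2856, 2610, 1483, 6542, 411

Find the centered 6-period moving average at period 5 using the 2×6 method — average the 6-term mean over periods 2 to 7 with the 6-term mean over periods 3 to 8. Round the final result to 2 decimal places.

5838.83

Sum over 2–7: 8904 + 9105 + 7410 + 2721 + 4707 + 5819 = 38666
Sum over 3–8: 9105 + 7410 + 2721 + 4707 + 5819 + 1638 = 31400
CMA at t=5 = (38666 + 31400) / (2·6) = 70066 / 12 = 5838.83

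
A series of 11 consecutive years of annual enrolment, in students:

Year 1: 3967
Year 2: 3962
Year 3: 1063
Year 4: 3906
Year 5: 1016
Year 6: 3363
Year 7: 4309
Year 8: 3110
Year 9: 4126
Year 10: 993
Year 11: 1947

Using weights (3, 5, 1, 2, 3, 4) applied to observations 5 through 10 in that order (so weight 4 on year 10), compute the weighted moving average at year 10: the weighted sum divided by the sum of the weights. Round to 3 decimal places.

Weighted sum: 3·1016 + 5·3363 + 1·4309 + 2·3110 + 3·4126 + 4·993 = 3048 + 16815 + 4309 + 6220 + 12378 + 3972 = 46742
Weight total: 3 + 5 + 1 + 2 + 3 + 4 = 18
WMA = 46742 / 18 = 2596.778

2596.778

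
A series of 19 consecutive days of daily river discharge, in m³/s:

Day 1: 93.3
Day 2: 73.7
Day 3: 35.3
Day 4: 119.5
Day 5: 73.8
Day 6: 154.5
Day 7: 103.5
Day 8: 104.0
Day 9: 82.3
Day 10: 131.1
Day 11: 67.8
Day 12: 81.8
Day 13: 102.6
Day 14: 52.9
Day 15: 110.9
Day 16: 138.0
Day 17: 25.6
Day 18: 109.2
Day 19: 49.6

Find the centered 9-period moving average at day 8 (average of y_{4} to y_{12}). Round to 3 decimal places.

Sum of periods 4–12: 119.5 + 73.8 + 154.5 + 103.5 + 104.0 + 82.3 + 131.1 + 67.8 + 81.8 = 918.3
Divide by 9: 918.3 / 9 = 102.033

102.033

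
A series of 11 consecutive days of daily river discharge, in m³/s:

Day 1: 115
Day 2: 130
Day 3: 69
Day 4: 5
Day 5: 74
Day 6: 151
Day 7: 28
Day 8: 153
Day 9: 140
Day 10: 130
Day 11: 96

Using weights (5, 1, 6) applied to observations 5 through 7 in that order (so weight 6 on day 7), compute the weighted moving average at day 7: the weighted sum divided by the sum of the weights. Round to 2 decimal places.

Weighted sum: 5·74 + 1·151 + 6·28 = 370 + 151 + 168 = 689
Weight total: 5 + 1 + 6 = 12
WMA = 689 / 12 = 57.42

57.42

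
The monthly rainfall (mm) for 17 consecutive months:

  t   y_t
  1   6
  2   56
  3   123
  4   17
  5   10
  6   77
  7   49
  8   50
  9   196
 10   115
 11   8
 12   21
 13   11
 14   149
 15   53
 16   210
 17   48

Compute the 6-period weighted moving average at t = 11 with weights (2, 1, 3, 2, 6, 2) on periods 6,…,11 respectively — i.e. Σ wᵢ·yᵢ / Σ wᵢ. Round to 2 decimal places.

Weighted sum: 2·77 + 1·49 + 3·50 + 2·196 + 6·115 + 2·8 = 154 + 49 + 150 + 392 + 690 + 16 = 1451
Weight total: 2 + 1 + 3 + 2 + 6 + 2 = 16
WMA = 1451 / 16 = 90.69

90.69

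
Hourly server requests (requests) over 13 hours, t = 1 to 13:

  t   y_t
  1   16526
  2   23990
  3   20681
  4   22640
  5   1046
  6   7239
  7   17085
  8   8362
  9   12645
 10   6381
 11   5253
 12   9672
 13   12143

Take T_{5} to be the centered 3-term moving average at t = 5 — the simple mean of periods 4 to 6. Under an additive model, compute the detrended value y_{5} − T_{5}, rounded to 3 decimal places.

Trend T_5 = (22640 + 1046 + 7239) / 3 = 30925/3 = 10308.33333
Detrended value: 1046 − 10308.33333 = -9262.333

-9262.333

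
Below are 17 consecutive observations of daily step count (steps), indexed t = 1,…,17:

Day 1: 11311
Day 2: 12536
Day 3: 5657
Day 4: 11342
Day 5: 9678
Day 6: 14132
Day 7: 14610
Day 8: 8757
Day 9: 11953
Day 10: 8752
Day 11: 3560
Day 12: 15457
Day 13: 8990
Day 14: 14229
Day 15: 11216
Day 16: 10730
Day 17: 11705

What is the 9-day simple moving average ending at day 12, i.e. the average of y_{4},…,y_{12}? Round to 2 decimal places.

10915.67

Sum of periods 4–12: 11342 + 9678 + 14132 + 14610 + 8757 + 11953 + 8752 + 3560 + 15457 = 98241
Divide by 9: 98241 / 9 = 10915.67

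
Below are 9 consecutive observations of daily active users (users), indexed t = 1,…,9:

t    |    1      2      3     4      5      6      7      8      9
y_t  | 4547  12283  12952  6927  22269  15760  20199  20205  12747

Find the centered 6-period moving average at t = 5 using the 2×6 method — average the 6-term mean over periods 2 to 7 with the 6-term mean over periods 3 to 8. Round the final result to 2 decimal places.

Sum over 2–7: 12283 + 12952 + 6927 + 22269 + 15760 + 20199 = 90390
Sum over 3–8: 12952 + 6927 + 22269 + 15760 + 20199 + 20205 = 98312
CMA at t=5 = (90390 + 98312) / (2·6) = 188702 / 12 = 15725.17

15725.17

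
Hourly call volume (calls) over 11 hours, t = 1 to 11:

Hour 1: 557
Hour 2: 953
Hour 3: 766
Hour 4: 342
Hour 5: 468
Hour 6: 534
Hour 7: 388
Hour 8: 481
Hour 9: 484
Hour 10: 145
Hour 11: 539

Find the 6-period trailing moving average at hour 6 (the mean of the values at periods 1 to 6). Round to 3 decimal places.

603.333

Sum of periods 1–6: 557 + 953 + 766 + 342 + 468 + 534 = 3620
Divide by 6: 3620 / 6 = 603.333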